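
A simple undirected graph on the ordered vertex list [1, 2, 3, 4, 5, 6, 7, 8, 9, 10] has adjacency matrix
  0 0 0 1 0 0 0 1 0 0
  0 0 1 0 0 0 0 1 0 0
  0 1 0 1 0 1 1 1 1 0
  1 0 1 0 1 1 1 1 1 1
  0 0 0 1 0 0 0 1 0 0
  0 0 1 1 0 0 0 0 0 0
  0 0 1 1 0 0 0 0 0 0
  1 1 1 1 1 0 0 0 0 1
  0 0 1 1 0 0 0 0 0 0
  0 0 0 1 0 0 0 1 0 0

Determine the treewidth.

2

A width-2 tree decomposition is:
Bags: B1 = {3, 4, 8}  B2 = {3, 4, 7}  B3 = {3, 4, 9}  B4 = {4, 5, 8}  B5 = {4, 8, 10}  B6 = {2, 3, 8}  B7 = {1, 4, 8}  B8 = {3, 4, 6}
Tree: B1–B2, B2–B3, B1–B4, B4–B5, B1–B6, B5–B7, B2–B8
Each bag holds 3 vertices, so the decomposition has width 2, which upper-bounds the treewidth. On the other hand G contains the 3-clique {2, 3, 8}. A clique must lie in a single bag of any decomposition, so no decomposition can have width below 2. Therefore the treewidth is 2.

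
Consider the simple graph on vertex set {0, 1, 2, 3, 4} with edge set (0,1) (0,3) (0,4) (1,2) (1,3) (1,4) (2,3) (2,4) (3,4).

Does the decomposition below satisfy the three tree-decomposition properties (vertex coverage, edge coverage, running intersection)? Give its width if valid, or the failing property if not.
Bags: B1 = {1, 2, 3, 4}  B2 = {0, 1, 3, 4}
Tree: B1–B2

Yes; width 3.

Checking the three conditions: (i) the bags cover all of {0, 1, 2, 3, 4}; (ii) for each edge, some bag contains both endpoints; (iii) the bags containing any fixed vertex form a subtree. All hold, so the decomposition is valid with width 4 − 1 = 3.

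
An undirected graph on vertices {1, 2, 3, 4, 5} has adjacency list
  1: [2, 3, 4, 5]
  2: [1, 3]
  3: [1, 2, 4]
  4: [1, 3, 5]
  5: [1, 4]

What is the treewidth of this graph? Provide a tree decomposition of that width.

Treewidth 2.
Bags: B1 = {1, 2, 3}  B2 = {1, 3, 4}  B3 = {1, 4, 5}
Tree: B1–B2, B2–B3

Every bag has size at most 3, so the width is 3 − 1 = 2 and tw(G) ≤ 2. Conversely, {1, 2, 3} is a clique of size 3, and the vertices of any clique must share a bag in every tree decomposition; so some bag has ≥ 3 vertices and tw(G) ≥ 2. The upper and lower bounds meet at 2, so that is the treewidth.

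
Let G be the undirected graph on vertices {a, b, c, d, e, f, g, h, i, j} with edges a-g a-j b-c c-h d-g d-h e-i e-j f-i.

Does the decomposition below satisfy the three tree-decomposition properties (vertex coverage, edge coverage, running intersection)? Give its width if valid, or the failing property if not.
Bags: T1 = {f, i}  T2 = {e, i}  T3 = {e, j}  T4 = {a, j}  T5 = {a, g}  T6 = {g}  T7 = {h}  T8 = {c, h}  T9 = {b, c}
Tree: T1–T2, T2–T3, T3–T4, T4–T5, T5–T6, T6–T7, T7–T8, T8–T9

No — vertex d appears in no bag.

A tree decomposition must satisfy three properties: every vertex lies in some bag; for every edge, both endpoints lie together in some bag; and for every vertex, the bags containing it form a connected subtree. Here vertex d appears in no bag, so the decomposition is invalid.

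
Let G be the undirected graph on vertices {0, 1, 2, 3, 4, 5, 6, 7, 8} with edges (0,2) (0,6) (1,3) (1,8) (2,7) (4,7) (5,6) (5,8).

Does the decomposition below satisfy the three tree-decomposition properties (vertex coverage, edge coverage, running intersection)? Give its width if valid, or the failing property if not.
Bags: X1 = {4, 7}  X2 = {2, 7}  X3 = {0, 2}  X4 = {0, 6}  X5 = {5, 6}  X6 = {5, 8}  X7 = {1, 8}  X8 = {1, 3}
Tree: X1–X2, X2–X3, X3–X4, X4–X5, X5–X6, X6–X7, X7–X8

Yes; width 1.

Checking the three conditions: (i) the bags cover all of {0, 1, 2, 3, 4, 5, 6, 7, 8}; (ii) for each edge, some bag contains both endpoints; (iii) the bags containing any fixed vertex form a subtree. All hold, so the decomposition is valid with width 2 − 1 = 1.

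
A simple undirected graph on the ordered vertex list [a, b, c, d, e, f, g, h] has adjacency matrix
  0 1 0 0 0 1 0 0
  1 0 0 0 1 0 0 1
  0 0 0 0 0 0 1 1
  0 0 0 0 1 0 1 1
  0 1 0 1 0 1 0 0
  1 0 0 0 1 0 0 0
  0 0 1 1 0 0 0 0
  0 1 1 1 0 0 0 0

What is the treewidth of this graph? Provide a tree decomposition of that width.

Each bag holds 3 vertices, so the decomposition has width 2, which upper-bounds the treewidth. Since a–f–e–b–a is a cycle in G, G is not acyclic. Forests are exactly the graphs of treewidth ≤ 1, so tw(G) ≥ 2. Hence tw(G) = 2 exactly.

Treewidth 2.
Bags: B1 = {a, b, f}  B2 = {b, e, f}  B3 = {b, e, h}  B4 = {d, e, h}  B5 = {c, d, h}  B6 = {c, d, g}
Tree: B1–B2, B2–B3, B3–B4, B4–B5, B5–B6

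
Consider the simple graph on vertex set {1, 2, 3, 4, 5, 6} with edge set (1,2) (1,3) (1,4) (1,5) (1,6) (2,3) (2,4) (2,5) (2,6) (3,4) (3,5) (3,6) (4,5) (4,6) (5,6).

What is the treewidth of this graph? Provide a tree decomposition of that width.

With just one bag of size 6, the width is 6 − 1 = 5, so tw(G) ≤ 5. For the lower bound, the 6 vertices {1, 2, 3, 4, 5, 6} are pairwise adjacent, and any tree decomposition puts a clique entirely inside one bag — forcing width ≥ 5. Therefore the treewidth is 5.

Treewidth 5.
Bags: B1 = {1, 2, 3, 4, 5, 6}
Tree: (single bag)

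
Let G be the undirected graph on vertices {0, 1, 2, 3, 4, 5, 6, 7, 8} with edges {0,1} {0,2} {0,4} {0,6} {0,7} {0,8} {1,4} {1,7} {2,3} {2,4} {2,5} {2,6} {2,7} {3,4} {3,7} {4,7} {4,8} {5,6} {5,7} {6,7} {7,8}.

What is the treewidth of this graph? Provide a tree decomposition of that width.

Treewidth 3.
One such decomposition:
Bags: B1 = {0, 2, 6, 7}  B2 = {2, 5, 6, 7}  B3 = {0, 2, 4, 7}  B4 = {2, 3, 4, 7}  B5 = {0, 4, 7, 8}  B6 = {0, 1, 4, 7}
Tree: B1–B2, B1–B3, B3–B4, B3–B5, B3–B6

Every bag has size at most 4, so the width is 4 − 1 = 3 and tw(G) ≤ 3. For the lower bound, the 4 vertices {0, 4, 7, 8} are pairwise adjacent, and any tree decomposition puts a clique entirely inside one bag — forcing width ≥ 3. Combining the bounds, tw(G) = 3.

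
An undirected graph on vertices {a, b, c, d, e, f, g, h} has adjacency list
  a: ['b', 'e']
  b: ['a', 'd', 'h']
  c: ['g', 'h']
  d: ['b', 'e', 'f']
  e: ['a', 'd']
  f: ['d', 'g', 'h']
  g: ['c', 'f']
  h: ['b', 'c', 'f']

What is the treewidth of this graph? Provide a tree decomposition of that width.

Each bag holds 3 vertices, so the decomposition has width 2, which upper-bounds the treewidth. For the lower bound, G contains the cycle a–e–d–b–a, so G is not a forest; only forests have treewidth ≤ 1, hence tw(G) ≥ 2. Therefore the treewidth is 2.

Treewidth 2.
One optimal decomposition is:
Bags: B1 = {a, b, e}  B2 = {b, d, e}  B3 = {b, d, h}  B4 = {d, f, h}  B5 = {c, f, h}  B6 = {c, f, g}
Tree: B1–B2, B2–B3, B3–B4, B4–B5, B5–B6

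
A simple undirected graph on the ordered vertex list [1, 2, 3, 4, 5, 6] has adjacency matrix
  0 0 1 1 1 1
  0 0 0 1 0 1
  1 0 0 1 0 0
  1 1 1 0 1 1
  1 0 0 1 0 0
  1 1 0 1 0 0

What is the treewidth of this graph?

A width-2 tree decomposition is:
Bags: B1 = {1, 4, 6}  B2 = {1, 4, 5}  B3 = {1, 3, 4}  B4 = {2, 4, 6}
Tree: B1–B2, B2–B3, B1–B4
Each bag holds 3 vertices, so the decomposition has width 2, which upper-bounds the treewidth. For the lower bound, the 3 vertices {1, 3, 4} are pairwise adjacent, and any tree decomposition puts a clique entirely inside one bag — forcing width ≥ 2. Hence tw(G) = 2 exactly.

2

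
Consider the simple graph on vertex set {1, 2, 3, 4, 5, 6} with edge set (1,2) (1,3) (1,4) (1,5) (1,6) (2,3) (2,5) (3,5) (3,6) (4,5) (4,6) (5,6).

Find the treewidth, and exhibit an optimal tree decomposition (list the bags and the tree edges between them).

Every bag has size at most 4, so the width is 4 − 1 = 3 and tw(G) ≤ 3. For the lower bound, the 4 vertices {1, 2, 3, 5} are pairwise adjacent, and any tree decomposition puts a clique entirely inside one bag — forcing width ≥ 3. Therefore the treewidth is 3.

Treewidth 3.
One such decomposition:
Bags: B1 = {1, 2, 3, 5}  B2 = {1, 3, 5, 6}  B3 = {1, 4, 5, 6}
Tree: B1–B2, B2–B3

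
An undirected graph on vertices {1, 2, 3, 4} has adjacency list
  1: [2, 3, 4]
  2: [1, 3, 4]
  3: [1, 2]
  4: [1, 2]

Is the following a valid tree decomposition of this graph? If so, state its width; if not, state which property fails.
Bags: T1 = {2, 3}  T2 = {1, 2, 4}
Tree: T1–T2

No — edge (1,3) lies in no bag.

A tree decomposition must satisfy three properties: every vertex lies in some bag; for every edge, both endpoints lie together in some bag; and for every vertex, the bags containing it form a connected subtree. Here edge (1,3) lies in no bag, so the decomposition is invalid.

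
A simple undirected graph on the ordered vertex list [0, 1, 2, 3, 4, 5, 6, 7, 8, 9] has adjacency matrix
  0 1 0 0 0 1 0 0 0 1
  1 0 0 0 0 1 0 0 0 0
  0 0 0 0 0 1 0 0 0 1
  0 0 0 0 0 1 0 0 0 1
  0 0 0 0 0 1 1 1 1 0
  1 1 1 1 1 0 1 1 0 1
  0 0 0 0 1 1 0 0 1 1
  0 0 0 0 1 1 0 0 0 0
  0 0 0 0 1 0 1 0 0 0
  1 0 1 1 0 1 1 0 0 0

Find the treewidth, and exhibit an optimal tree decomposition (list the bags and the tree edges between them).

Treewidth 2.
One such decomposition:
Bags: B1 = {5, 6, 9}  B2 = {4, 5, 6}  B3 = {0, 5, 9}  B4 = {0, 1, 5}  B5 = {2, 5, 9}  B6 = {4, 6, 8}  B7 = {3, 5, 9}  B8 = {4, 5, 7}
Tree: B1–B2, B1–B3, B3–B4, B3–B5, B2–B6, B3–B7, B2–B8

Each bag holds 3 vertices, so the decomposition has width 2, which upper-bounds the treewidth. Conversely, {4, 6, 8} is a clique of size 3, and the vertices of any clique must share a bag in every tree decomposition; so some bag has ≥ 3 vertices and tw(G) ≥ 2. Combining the bounds, tw(G) = 2.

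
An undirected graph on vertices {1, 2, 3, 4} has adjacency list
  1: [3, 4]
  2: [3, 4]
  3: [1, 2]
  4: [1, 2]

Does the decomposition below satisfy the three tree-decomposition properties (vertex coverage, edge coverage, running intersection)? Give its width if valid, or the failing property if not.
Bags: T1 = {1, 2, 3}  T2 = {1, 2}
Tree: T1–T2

No — vertex 4 appears in no bag.

A tree decomposition must satisfy three properties: every vertex lies in some bag; for every edge, both endpoints lie together in some bag; and for every vertex, the bags containing it form a connected subtree. Here vertex 4 appears in no bag, so the decomposition is invalid.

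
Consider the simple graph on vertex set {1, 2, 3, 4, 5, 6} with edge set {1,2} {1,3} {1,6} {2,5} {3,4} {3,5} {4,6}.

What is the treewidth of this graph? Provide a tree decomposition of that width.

Treewidth 2.
One such decomposition:
Bags: B1 = {1, 2, 5}  B2 = {1, 3, 5}  B3 = {1, 3, 6}  B4 = {3, 4, 6}
Tree: B1–B2, B2–B3, B3–B4

Every bag has size at most 3, so the width is 3 − 1 = 2 and tw(G) ≤ 2. For the lower bound, G contains the cycle 2–5–3–1–2, so G is not a forest; only forests have treewidth ≤ 1, hence tw(G) ≥ 2. Therefore the treewidth is 2.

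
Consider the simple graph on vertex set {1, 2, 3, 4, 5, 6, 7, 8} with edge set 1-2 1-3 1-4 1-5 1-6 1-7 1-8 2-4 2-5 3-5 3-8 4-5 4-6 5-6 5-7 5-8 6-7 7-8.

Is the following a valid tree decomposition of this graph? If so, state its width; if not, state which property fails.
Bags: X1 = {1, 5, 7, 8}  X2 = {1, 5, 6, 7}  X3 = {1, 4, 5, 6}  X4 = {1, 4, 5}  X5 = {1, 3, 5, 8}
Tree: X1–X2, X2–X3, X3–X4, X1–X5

A tree decomposition must satisfy three properties: every vertex lies in some bag; for every edge, both endpoints lie together in some bag; and for every vertex, the bags containing it form a connected subtree. Here vertex 2 appears in no bag, so the decomposition is invalid.

No — vertex 2 appears in no bag.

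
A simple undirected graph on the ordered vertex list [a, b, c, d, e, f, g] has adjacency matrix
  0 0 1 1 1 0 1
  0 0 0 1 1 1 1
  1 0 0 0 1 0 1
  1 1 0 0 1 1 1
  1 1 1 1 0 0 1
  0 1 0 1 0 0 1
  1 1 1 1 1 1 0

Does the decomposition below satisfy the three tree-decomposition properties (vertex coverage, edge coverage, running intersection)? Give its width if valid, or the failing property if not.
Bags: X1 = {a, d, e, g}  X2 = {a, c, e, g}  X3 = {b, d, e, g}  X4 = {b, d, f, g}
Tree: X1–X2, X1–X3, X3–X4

Yes; width 3.

Every vertex of G appears in some bag (union = {a, b, c, d, e, f, g}); every edge is covered by a bag; and for each vertex v the set of bags containing v is connected in the bag tree. The decomposition is therefore valid. The largest bag has 4 vertices, so the width is 3.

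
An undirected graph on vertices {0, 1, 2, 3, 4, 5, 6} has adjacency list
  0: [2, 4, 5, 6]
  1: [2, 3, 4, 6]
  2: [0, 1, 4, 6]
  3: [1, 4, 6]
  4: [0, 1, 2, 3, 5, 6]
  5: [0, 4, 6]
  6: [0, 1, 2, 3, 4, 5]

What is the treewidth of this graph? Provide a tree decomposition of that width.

Treewidth 3.
One optimal decomposition is:
Bags: B1 = {1, 3, 4, 6}  B2 = {1, 2, 4, 6}  B3 = {0, 2, 4, 6}  B4 = {0, 4, 5, 6}
Tree: B1–B2, B2–B3, B3–B4

Every bag has size at most 4, so the width is 4 − 1 = 3 and tw(G) ≤ 3. On the other hand G contains the 4-clique {0, 2, 4, 6}. A clique must lie in a single bag of any decomposition, so no decomposition can have width below 3. Combining the bounds, tw(G) = 3.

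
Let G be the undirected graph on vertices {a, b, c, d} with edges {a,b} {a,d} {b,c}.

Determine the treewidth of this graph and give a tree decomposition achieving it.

Treewidth 1.
One such decomposition:
Bags: B1 = {a, d}  B2 = {a, b}  B3 = {b, c}
Tree: B1–B2, B2–B3

Every bag has size at most 2, so the width is 2 − 1 = 1 and tw(G) ≤ 1. Since G has at least one edge (e.g. d–a), it is not an edgeless graph, so tw(G) ≥ 1. Hence tw(G) = 1 exactly.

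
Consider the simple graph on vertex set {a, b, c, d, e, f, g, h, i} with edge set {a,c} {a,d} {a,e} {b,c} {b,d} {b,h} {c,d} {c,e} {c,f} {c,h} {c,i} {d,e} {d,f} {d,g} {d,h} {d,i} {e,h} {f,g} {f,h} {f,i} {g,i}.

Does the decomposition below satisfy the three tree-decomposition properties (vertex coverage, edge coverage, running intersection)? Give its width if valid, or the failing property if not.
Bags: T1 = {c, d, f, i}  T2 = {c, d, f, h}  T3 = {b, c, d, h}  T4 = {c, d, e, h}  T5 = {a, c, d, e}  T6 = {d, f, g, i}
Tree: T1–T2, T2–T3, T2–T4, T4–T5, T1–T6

Yes; width 3.

Vertex coverage: the bags together contain {a, b, c, d, e, f, g, h, i}, the full vertex set. Edge coverage: each edge of G has both endpoints in at least one bag. Running intersection: for every vertex, the bags containing it form a connected subtree. All three properties hold, so this is a valid tree decomposition of width max|bag| − 1 = 3, and hence tw(G) ≤ 3.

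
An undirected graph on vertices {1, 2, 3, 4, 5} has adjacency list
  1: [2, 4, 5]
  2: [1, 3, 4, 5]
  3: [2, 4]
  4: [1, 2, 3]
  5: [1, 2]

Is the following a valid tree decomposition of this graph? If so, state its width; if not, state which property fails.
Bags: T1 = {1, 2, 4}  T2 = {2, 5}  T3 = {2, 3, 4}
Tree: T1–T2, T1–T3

No — edge (1,5) lies in no bag.

A tree decomposition must satisfy three properties: every vertex lies in some bag; for every edge, both endpoints lie together in some bag; and for every vertex, the bags containing it form a connected subtree. Here edge (1,5) lies in no bag, so the decomposition is invalid.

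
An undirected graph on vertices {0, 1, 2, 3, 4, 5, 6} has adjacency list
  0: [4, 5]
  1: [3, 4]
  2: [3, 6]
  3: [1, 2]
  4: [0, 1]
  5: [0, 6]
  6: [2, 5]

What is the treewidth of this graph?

2

A width-2 tree decomposition is:
Bags: B1 = {1, 2, 3}  B2 = {1, 2, 6}  B3 = {1, 5, 6}  B4 = {0, 1, 5}  B5 = {0, 1, 4}
Tree: B1–B2, B2–B3, B3–B4, B4–B5
Each bag holds 3 vertices, so the decomposition has width 2, which upper-bounds the treewidth. Since 1–3–2–6–5–0–4–1 is a cycle in G, G is not acyclic. Forests are exactly the graphs of treewidth ≤ 1, so tw(G) ≥ 2. Combining the bounds, tw(G) = 2.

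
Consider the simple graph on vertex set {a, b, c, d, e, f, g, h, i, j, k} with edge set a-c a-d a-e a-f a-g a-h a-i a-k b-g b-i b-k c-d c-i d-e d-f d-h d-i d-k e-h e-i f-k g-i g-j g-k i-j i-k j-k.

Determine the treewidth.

A width-3 tree decomposition is:
Bags: B1 = {a, d, i, k}  B2 = {a, c, d, i}  B3 = {a, g, i, k}  B4 = {b, g, i, k}  B5 = {a, d, e, i}  B6 = {a, d, e, h}  B7 = {g, i, j, k}  B8 = {a, d, f, k}
Tree: B1–B2, B1–B3, B3–B4, B1–B5, B5–B6, B3–B7, B1–B8
Each bag holds 4 vertices, so the decomposition has width 3, which upper-bounds the treewidth. Conversely, {a, d, e, h} is a clique of size 4, and the vertices of any clique must share a bag in every tree decomposition; so some bag has ≥ 4 vertices and tw(G) ≥ 3. Therefore the treewidth is 3.

3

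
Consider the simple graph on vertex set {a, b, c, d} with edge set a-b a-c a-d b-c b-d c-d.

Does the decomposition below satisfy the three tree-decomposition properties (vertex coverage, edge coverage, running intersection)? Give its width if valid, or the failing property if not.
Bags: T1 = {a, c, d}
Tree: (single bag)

A tree decomposition must satisfy three properties: every vertex lies in some bag; for every edge, both endpoints lie together in some bag; and for every vertex, the bags containing it form a connected subtree. Here vertex b appears in no bag, so the decomposition is invalid.

No — vertex b appears in no bag.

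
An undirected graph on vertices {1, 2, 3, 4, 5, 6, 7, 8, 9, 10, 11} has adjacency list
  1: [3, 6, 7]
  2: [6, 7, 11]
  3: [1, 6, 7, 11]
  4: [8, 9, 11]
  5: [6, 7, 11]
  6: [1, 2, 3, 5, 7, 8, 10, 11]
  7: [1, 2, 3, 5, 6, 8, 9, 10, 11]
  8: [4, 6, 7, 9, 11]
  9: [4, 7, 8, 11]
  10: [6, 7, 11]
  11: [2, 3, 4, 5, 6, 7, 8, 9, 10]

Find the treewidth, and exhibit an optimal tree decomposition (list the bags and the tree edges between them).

Treewidth 3.
One such decomposition:
Bags: B1 = {3, 6, 7, 11}  B2 = {1, 3, 6, 7}  B3 = {5, 6, 7, 11}  B4 = {6, 7, 8, 11}  B5 = {7, 8, 9, 11}  B6 = {2, 6, 7, 11}  B7 = {4, 8, 9, 11}  B8 = {6, 7, 10, 11}
Tree: B1–B2, B1–B3, B1–B4, B4–B5, B4–B6, B5–B7, B4–B8

Every bag has size at most 4, so the width is 4 − 1 = 3 and tw(G) ≤ 3. On the other hand G contains the 4-clique {4, 8, 9, 11}. A clique must lie in a single bag of any decomposition, so no decomposition can have width below 3. Hence tw(G) = 3 exactly.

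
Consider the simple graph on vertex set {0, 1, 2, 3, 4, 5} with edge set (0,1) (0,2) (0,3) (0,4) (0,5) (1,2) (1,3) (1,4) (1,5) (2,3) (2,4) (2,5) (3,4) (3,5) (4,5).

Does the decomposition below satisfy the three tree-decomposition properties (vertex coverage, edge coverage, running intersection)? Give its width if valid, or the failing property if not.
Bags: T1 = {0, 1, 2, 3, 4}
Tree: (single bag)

A tree decomposition must satisfy three properties: every vertex lies in some bag; for every edge, both endpoints lie together in some bag; and for every vertex, the bags containing it form a connected subtree. Here vertex 5 appears in no bag, so the decomposition is invalid.

No — vertex 5 appears in no bag.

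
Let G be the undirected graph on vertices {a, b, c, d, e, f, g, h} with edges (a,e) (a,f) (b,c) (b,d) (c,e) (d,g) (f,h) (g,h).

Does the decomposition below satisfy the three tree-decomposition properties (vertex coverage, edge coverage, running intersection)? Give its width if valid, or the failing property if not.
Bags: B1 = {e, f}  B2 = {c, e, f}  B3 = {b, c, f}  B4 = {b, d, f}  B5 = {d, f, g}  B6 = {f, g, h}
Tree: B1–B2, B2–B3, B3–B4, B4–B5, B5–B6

A tree decomposition must satisfy three properties: every vertex lies in some bag; for every edge, both endpoints lie together in some bag; and for every vertex, the bags containing it form a connected subtree. Here vertex a appears in no bag, so the decomposition is invalid.

No — vertex a appears in no bag.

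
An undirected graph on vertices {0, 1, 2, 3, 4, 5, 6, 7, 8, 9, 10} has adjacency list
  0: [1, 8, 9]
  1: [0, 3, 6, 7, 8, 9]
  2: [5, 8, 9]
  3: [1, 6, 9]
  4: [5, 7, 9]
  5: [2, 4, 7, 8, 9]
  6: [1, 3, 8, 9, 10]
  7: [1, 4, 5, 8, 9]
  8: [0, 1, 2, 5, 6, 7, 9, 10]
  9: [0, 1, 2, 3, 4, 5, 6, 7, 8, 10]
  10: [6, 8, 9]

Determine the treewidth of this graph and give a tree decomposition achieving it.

The largest bag has 4 vertices, giving width 3; this decomposition certifies tw(G) ≤ 3. On the other hand G contains the 4-clique {0, 1, 8, 9}. A clique must lie in a single bag of any decomposition, so no decomposition can have width below 3. Combining the bounds, tw(G) = 3.

Treewidth 3.
Bags: B1 = {1, 6, 8, 9}  B2 = {1, 7, 8, 9}  B3 = {5, 7, 8, 9}  B4 = {6, 8, 9, 10}  B5 = {4, 5, 7, 9}  B6 = {0, 1, 8, 9}  B7 = {1, 3, 6, 9}  B8 = {2, 5, 8, 9}
Tree: B1–B2, B2–B3, B1–B4, B3–B5, B2–B6, B1–B7, B3–B8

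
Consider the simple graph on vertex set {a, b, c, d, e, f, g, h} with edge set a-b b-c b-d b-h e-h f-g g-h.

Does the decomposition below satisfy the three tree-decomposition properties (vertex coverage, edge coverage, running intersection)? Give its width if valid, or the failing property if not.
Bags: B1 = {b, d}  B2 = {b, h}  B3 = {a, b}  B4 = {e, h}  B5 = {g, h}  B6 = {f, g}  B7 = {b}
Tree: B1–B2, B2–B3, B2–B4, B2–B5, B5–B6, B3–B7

No — vertex c appears in no bag.

A tree decomposition must satisfy three properties: every vertex lies in some bag; for every edge, both endpoints lie together in some bag; and for every vertex, the bags containing it form a connected subtree. Here vertex c appears in no bag, so the decomposition is invalid.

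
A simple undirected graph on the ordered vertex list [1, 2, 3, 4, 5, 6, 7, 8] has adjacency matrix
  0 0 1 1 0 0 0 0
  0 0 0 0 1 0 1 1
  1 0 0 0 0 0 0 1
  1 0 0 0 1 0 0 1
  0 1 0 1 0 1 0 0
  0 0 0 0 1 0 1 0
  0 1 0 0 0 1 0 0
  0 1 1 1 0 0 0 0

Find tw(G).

2

A width-2 tree decomposition is:
Bags: B1 = {2, 6, 7}  B2 = {2, 5, 6}  B3 = {2, 5, 8}  B4 = {4, 5, 8}  B5 = {3, 4, 8}  B6 = {1, 3, 4}
Tree: B1–B2, B2–B3, B3–B4, B4–B5, B5–B6
The largest bag has 3 vertices, giving width 2; this decomposition certifies tw(G) ≤ 2. For the lower bound, G contains the cycle 7–6–5–2–7, so G is not a forest; only forests have treewidth ≤ 1, hence tw(G) ≥ 2. Combining the bounds, tw(G) = 2.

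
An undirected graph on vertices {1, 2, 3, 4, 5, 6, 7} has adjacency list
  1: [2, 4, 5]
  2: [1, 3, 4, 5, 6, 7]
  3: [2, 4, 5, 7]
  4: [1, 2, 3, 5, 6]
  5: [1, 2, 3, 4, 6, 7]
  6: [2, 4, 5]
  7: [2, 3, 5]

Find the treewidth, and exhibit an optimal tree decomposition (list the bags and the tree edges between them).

Treewidth 3.
Bags: B1 = {2, 3, 4, 5}  B2 = {1, 2, 4, 5}  B3 = {2, 3, 5, 7}  B4 = {2, 4, 5, 6}
Tree: B1–B2, B1–B3, B2–B4

Every bag has size at most 4, so the width is 4 − 1 = 3 and tw(G) ≤ 3. For the lower bound, the 4 vertices {1, 2, 4, 5} are pairwise adjacent, and any tree decomposition puts a clique entirely inside one bag — forcing width ≥ 3. Therefore the treewidth is 3.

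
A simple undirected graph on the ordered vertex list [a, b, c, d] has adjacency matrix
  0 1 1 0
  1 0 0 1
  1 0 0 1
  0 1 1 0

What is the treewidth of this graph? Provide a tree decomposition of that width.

Each bag holds 3 vertices, so the decomposition has width 2, which upper-bounds the treewidth. For the lower bound, G contains the cycle b–a–c–d–b, so G is not a forest; only forests have treewidth ≤ 1, hence tw(G) ≥ 2. Therefore the treewidth is 2.

Treewidth 2.
Bags: B1 = {a, b, c}  B2 = {b, c, d}
Tree: B1–B2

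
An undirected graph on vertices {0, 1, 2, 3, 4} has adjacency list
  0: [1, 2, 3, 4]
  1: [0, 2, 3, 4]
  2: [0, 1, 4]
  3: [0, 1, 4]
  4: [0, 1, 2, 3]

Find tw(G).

3

A width-3 tree decomposition is:
Bags: B1 = {0, 1, 3, 4}  B2 = {0, 1, 2, 4}
Tree: B1–B2
The largest bag has 4 vertices, giving width 3; this decomposition certifies tw(G) ≤ 3. For the lower bound, the 4 vertices {0, 1, 2, 4} are pairwise adjacent, and any tree decomposition puts a clique entirely inside one bag — forcing width ≥ 3. Combining the bounds, tw(G) = 3.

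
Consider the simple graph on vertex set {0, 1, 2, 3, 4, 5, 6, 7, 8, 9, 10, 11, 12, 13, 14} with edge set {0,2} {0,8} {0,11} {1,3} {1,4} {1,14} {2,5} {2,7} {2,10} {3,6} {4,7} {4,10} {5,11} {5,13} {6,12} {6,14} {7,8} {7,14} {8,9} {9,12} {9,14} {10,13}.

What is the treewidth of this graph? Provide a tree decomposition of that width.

Treewidth 3.
Bags: B1 = {5, 10, 11, 13}  B2 = {2, 5, 10, 11}  B3 = {0, 2, 10, 11}  B4 = {0, 2, 4, 10}  B5 = {0, 2, 4, 7}  B6 = {0, 4, 7, 8}  B7 = {1, 4, 7, 8}  B8 = {1, 7, 8, 14}  B9 = {1, 8, 9, 14}  B10 = {1, 3, 9, 14}  B11 = {3, 6, 9, 14}  B12 = {3, 6, 9, 12}
Tree: B1–B2, B2–B3, B3–B4, B4–B5, B5–B6, B6–B7, B7–B8, B8–B9, B9–B10, B10–B11, B11–B12

The largest bag has 4 vertices, giving width 3; this decomposition certifies tw(G) ≤ 3. For the lower bound: the 4 vertex sets {5,11,13}, {10}, {2}, {0,4,7,8} are disjoint, each induces a connected subgraph, and every pair is joined by at least one edge of G. Contracting each set to a single vertex therefore yields K_{4} as a minor, and since treewidth is minor-monotone, tw(G) ≥ tw(K_{4}) = 3. Therefore the treewidth is 3.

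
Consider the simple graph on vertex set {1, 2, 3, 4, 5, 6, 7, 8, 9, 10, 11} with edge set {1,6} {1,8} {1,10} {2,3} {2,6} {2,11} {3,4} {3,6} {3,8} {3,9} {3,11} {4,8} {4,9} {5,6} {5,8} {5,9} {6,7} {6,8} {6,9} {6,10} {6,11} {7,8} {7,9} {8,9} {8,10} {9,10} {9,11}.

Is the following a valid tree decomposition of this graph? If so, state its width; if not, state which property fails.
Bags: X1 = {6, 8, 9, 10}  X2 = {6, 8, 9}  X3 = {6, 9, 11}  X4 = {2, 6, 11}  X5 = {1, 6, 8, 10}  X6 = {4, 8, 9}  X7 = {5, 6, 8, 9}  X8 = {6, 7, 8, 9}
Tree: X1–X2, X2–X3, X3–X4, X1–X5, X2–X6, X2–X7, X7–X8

A tree decomposition must satisfy three properties: every vertex lies in some bag; for every edge, both endpoints lie together in some bag; and for every vertex, the bags containing it form a connected subtree. Here vertex 3 appears in no bag, so the decomposition is invalid.

No — vertex 3 appears in no bag.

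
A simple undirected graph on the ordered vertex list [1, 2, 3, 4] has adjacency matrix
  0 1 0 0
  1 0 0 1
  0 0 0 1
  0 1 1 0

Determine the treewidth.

A width-1 tree decomposition is:
Bags: B1 = {3, 4}  B2 = {2, 4}  B3 = {1, 2}
Tree: B1–B2, B2–B3
Every bag has size at most 2, so the width is 2 − 1 = 1 and tw(G) ≤ 1. G has an edge, so its treewidth is at least 1. Combining the bounds, tw(G) = 1.

1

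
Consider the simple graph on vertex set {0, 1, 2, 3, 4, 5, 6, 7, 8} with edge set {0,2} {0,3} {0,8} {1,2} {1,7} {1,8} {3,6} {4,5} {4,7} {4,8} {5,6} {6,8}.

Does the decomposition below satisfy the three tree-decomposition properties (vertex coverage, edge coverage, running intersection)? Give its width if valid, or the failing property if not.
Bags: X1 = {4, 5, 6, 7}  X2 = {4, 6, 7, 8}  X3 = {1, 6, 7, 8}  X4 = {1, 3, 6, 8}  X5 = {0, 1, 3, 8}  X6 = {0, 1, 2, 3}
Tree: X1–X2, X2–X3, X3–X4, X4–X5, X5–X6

Yes; width 3.

Vertex coverage: the bags together contain {0, 1, 2, 3, 4, 5, 6, 7, 8}, the full vertex set. Edge coverage: each edge of G has both endpoints in at least one bag. Running intersection: for every vertex, the bags containing it form a connected subtree. All three properties hold, so this is a valid tree decomposition of width max|bag| − 1 = 3, and hence tw(G) ≤ 3.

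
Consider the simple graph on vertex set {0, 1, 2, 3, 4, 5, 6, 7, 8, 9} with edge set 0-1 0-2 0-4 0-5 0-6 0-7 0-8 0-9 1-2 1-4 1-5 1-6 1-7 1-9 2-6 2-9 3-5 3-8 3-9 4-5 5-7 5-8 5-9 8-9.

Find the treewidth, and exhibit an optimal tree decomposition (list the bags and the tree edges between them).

Treewidth 3.
Bags: B1 = {0, 1, 2, 6}  B2 = {0, 1, 2, 9}  B3 = {0, 1, 5, 9}  B4 = {0, 5, 8, 9}  B5 = {0, 1, 4, 5}  B6 = {3, 5, 8, 9}  B7 = {0, 1, 5, 7}
Tree: B1–B2, B2–B3, B3–B4, B3–B5, B4–B6, B3–B7

The largest bag has 4 vertices, giving width 3; this decomposition certifies tw(G) ≤ 3. For the lower bound, the 4 vertices {0, 5, 8, 9} are pairwise adjacent, and any tree decomposition puts a clique entirely inside one bag — forcing width ≥ 3. Combining the bounds, tw(G) = 3.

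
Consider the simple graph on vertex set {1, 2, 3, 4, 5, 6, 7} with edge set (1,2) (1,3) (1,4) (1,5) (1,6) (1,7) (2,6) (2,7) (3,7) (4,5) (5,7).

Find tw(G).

2

A width-2 tree decomposition is:
Bags: B1 = {1, 2, 6}  B2 = {1, 2, 7}  B3 = {1, 5, 7}  B4 = {1, 3, 7}  B5 = {1, 4, 5}
Tree: B1–B2, B2–B3, B2–B4, B3–B5
Every bag has size at most 3, so the width is 3 − 1 = 2 and tw(G) ≤ 2. On the other hand G contains the 3-clique {1, 4, 5}. A clique must lie in a single bag of any decomposition, so no decomposition can have width below 2. The upper and lower bounds meet at 2, so that is the treewidth.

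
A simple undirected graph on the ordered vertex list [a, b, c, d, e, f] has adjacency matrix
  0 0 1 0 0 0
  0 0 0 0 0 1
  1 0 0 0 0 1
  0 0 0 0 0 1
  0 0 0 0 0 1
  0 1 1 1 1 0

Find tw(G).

1

A width-1 tree decomposition is:
Bags: B1 = {d, f}  B2 = {b, f}  B3 = {c, f}  B4 = {e, f}  B5 = {a, c}
Tree: B1–B2, B2–B3, B2–B4, B3–B5
Each bag holds 2 vertices, so the decomposition has width 1, which upper-bounds the treewidth. Since G has at least one edge (e.g. f–d), it is not an edgeless graph, so tw(G) ≥ 1. The upper and lower bounds meet at 1, so that is the treewidth.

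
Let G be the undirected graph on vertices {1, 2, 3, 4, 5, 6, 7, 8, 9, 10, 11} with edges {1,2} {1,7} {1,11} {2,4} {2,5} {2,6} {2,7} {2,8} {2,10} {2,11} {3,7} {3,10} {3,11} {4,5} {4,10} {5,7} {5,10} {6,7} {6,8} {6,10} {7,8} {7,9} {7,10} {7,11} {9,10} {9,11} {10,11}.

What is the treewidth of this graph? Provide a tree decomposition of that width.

Treewidth 3.
One optimal decomposition is:
Bags: B1 = {2, 5, 7, 10}  B2 = {2, 7, 10, 11}  B3 = {2, 6, 7, 10}  B4 = {7, 9, 10, 11}  B5 = {3, 7, 10, 11}  B6 = {2, 6, 7, 8}  B7 = {2, 4, 5, 10}  B8 = {1, 2, 7, 11}
Tree: B1–B2, B2–B3, B2–B4, B4–B5, B3–B6, B1–B7, B2–B8

Each bag holds 4 vertices, so the decomposition has width 3, which upper-bounds the treewidth. For the lower bound, the 4 vertices {2, 4, 5, 10} are pairwise adjacent, and any tree decomposition puts a clique entirely inside one bag — forcing width ≥ 3. Hence tw(G) = 3 exactly.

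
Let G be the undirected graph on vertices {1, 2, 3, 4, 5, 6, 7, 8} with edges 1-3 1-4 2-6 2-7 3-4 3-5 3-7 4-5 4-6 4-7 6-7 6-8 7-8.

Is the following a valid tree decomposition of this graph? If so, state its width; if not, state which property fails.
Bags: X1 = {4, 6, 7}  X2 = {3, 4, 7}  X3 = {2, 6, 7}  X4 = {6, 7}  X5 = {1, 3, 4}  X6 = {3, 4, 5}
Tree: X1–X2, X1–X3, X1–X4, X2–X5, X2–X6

No — vertex 8 appears in no bag.

A tree decomposition must satisfy three properties: every vertex lies in some bag; for every edge, both endpoints lie together in some bag; and for every vertex, the bags containing it form a connected subtree. Here vertex 8 appears in no bag, so the decomposition is invalid.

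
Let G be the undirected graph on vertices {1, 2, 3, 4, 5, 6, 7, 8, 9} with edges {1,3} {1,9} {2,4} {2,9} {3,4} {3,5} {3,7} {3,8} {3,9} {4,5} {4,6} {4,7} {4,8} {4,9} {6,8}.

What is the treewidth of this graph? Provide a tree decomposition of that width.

Treewidth 2.
Bags: B1 = {3, 4, 8}  B2 = {3, 4, 9}  B3 = {1, 3, 9}  B4 = {4, 6, 8}  B5 = {2, 4, 9}  B6 = {3, 4, 7}  B7 = {3, 4, 5}
Tree: B1–B2, B2–B3, B1–B4, B2–B5, B2–B6, B2–B7

Every bag has size at most 3, so the width is 3 − 1 = 2 and tw(G) ≤ 2. For the lower bound, the 3 vertices {1, 3, 9} are pairwise adjacent, and any tree decomposition puts a clique entirely inside one bag — forcing width ≥ 2. The upper and lower bounds meet at 2, so that is the treewidth.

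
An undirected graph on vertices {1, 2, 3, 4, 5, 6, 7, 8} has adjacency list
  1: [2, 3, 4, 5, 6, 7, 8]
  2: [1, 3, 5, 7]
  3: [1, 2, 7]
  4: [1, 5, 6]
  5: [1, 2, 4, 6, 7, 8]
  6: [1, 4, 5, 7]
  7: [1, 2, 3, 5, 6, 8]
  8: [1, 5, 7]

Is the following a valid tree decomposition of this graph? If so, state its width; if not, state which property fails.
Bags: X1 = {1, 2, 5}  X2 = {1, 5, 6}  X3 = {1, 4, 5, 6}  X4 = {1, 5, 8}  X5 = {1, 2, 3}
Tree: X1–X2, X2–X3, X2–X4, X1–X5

A tree decomposition must satisfy three properties: every vertex lies in some bag; for every edge, both endpoints lie together in some bag; and for every vertex, the bags containing it form a connected subtree. Here vertex 7 appears in no bag, so the decomposition is invalid.

No — vertex 7 appears in no bag.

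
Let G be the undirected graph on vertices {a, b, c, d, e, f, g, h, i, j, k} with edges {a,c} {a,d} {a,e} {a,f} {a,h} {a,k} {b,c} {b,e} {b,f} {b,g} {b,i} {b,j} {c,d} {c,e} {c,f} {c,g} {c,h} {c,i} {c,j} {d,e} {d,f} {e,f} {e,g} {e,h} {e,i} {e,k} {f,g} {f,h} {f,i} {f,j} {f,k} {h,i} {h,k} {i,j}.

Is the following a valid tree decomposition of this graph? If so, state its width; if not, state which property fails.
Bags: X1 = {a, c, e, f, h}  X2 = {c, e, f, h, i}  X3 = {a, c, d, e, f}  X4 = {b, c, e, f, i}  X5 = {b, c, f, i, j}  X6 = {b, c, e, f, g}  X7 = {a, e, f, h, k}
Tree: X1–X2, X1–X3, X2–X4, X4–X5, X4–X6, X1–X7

Vertex coverage: the bags together contain {a, b, c, d, e, f, g, h, i, j, k}, the full vertex set. Edge coverage: each edge of G has both endpoints in at least one bag. Running intersection: for every vertex, the bags containing it form a connected subtree. All three properties hold, so this is a valid tree decomposition of width max|bag| − 1 = 4, and hence tw(G) ≤ 4.

Yes; width 4.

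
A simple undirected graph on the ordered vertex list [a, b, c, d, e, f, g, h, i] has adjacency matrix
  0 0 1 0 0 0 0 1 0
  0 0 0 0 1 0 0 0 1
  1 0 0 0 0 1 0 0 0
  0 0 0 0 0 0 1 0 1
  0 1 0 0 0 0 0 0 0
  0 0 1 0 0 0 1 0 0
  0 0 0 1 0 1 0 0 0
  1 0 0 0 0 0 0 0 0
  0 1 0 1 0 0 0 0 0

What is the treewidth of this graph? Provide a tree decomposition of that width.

Treewidth 1.
One optimal decomposition is:
Bags: B1 = {b, e}  B2 = {b, i}  B3 = {d, i}  B4 = {d, g}  B5 = {f, g}  B6 = {c, f}  B7 = {a, c}  B8 = {a, h}
Tree: B1–B2, B2–B3, B3–B4, B4–B5, B5–B6, B6–B7, B7–B8

Each bag holds 2 vertices, so the decomposition has width 1, which upper-bounds the treewidth. Since G has at least one edge (e.g. e–b), it is not an edgeless graph, so tw(G) ≥ 1. Combining the bounds, tw(G) = 1.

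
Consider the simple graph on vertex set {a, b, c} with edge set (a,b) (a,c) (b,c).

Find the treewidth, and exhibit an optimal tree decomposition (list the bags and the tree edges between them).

Treewidth 2.
One such decomposition:
Bags: B1 = {a, b, c}
Tree: (single bag)

With just one bag of size 3, the width is 3 − 1 = 2, so tw(G) ≤ 2. On the other hand G contains the 3-clique {a, b, c}. A clique must lie in a single bag of any decomposition, so no decomposition can have width below 2. The upper and lower bounds meet at 2, so that is the treewidth.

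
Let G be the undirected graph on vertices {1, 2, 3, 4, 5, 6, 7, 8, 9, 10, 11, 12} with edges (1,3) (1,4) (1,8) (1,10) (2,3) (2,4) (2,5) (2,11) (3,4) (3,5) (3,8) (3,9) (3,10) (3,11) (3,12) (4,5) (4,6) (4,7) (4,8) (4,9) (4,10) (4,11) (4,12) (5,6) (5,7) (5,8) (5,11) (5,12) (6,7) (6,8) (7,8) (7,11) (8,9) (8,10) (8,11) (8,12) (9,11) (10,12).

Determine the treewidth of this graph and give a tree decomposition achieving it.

Treewidth 4.
One optimal decomposition is:
Bags: B1 = {3, 4, 5, 8, 12}  B2 = {3, 4, 8, 10, 12}  B3 = {3, 4, 5, 8, 11}  B4 = {3, 4, 8, 9, 11}  B5 = {2, 3, 4, 5, 11}  B6 = {1, 3, 4, 8, 10}  B7 = {4, 5, 7, 8, 11}  B8 = {4, 5, 6, 7, 8}
Tree: B1–B2, B1–B3, B3–B4, B3–B5, B2–B6, B3–B7, B7–B8

Each bag holds 5 vertices, so the decomposition has width 4, which upper-bounds the treewidth. For the lower bound, the 5 vertices {1, 3, 4, 8, 10} are pairwise adjacent, and any tree decomposition puts a clique entirely inside one bag — forcing width ≥ 4. The upper and lower bounds meet at 4, so that is the treewidth.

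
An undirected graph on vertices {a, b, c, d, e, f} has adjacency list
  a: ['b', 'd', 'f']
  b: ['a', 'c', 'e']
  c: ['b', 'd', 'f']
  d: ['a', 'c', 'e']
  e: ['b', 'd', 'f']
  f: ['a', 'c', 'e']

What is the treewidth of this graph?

A width-3 tree decomposition is:
Bags: B1 = {a, c, e, f}  B2 = {a, c, d, e}  B3 = {a, b, c, e}
Tree: B1–B2, B2–B3
Each bag holds 4 vertices, so the decomposition has width 3, which upper-bounds the treewidth. For the lower bound: the 4 vertex sets {a,f}, {d,e}, {c}, {b} are disjoint, each induces a connected subgraph, and every pair is joined by at least one edge of G. Contracting each set to a single vertex therefore yields K_{4} as a minor, and since treewidth is minor-monotone, tw(G) ≥ tw(K_{4}) = 3. The upper and lower bounds meet at 3, so that is the treewidth.

3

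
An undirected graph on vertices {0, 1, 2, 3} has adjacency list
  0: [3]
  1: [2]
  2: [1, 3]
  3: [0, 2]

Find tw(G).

A width-1 tree decomposition is:
Bags: B1 = {2, 3}  B2 = {1, 2}  B3 = {0, 3}
Tree: B1–B2, B1–B3
Each bag holds 2 vertices, so the decomposition has width 1, which upper-bounds the treewidth. G has an edge, so its treewidth is at least 1. The upper and lower bounds meet at 1, so that is the treewidth.

1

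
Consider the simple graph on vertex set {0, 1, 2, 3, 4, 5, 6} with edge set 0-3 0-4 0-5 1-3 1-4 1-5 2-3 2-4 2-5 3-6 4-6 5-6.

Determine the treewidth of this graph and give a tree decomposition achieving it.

Each bag holds 4 vertices, so the decomposition has width 3, which upper-bounds the treewidth. For the lower bound: the 4 vertex sets {3,6}, {1,5}, {4}, {0} are disjoint, each induces a connected subgraph, and every pair is joined by at least one edge of G. Contracting each set to a single vertex therefore yields K_{4} as a minor, and since treewidth is minor-monotone, tw(G) ≥ tw(K_{4}) = 3. The upper and lower bounds meet at 3, so that is the treewidth.

Treewidth 3.
One optimal decomposition is:
Bags: B1 = {3, 4, 5, 6}  B2 = {1, 3, 4, 5}  B3 = {0, 3, 4, 5}  B4 = {2, 3, 4, 5}
Tree: B1–B2, B2–B3, B3–B4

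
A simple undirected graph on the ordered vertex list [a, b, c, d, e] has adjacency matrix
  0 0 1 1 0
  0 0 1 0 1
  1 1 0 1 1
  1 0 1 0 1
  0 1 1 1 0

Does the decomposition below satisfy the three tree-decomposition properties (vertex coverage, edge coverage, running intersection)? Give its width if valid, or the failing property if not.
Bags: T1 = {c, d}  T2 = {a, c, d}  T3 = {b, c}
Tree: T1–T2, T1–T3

A tree decomposition must satisfy three properties: every vertex lies in some bag; for every edge, both endpoints lie together in some bag; and for every vertex, the bags containing it form a connected subtree. Here vertex e appears in no bag, so the decomposition is invalid.

No — vertex e appears in no bag.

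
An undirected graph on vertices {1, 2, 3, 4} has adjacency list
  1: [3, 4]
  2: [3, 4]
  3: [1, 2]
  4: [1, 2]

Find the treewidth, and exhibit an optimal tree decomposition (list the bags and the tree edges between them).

The largest bag has 3 vertices, giving width 2; this decomposition certifies tw(G) ≤ 2. The edges 1–3–2–4–1 form a cycle, so G is not a tree and its treewidth is at least 2. The upper and lower bounds meet at 2, so that is the treewidth.

Treewidth 2.
Bags: B1 = {1, 2, 3}  B2 = {1, 2, 4}
Tree: B1–B2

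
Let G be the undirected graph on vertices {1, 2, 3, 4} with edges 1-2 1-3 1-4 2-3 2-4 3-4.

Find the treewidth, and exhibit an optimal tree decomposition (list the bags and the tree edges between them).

Treewidth 3.
Bags: B1 = {1, 2, 3, 4}
Tree: (single bag)

A single bag containing all 4 vertices is trivially a valid decomposition of width 3. For the lower bound, the 4 vertices {1, 2, 3, 4} are pairwise adjacent, and any tree decomposition puts a clique entirely inside one bag — forcing width ≥ 3. The upper and lower bounds meet at 3, so that is the treewidth.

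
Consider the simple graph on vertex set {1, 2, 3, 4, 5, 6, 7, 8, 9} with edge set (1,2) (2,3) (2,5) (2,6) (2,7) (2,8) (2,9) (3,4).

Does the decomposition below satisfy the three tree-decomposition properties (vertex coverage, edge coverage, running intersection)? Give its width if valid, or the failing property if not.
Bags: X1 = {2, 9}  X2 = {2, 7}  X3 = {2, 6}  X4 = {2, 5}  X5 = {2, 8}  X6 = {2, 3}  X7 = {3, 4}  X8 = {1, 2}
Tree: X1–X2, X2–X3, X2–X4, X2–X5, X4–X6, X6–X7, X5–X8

Every vertex of G appears in some bag (union = {1, 2, 3, 4, 5, 6, 7, 8, 9}); every edge is covered by a bag; and for each vertex v the set of bags containing v is connected in the bag tree. The decomposition is therefore valid. The largest bag has 2 vertices, so the width is 1.

Yes; width 1.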